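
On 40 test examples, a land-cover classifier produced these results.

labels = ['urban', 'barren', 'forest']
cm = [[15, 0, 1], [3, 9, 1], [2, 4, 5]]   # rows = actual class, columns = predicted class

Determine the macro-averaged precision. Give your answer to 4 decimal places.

Per-class precision (TP/(TP+FP)):
  urban: TP=15, FP=3+2=5 → 15/20 = 0.75000
  barren: TP=9, FP=0+4=4 → 9/13 = 0.69231
  forest: TP=5, FP=1+1=2 → 5/7 = 0.71429
Macro-precision = mean = (0.75000 + 0.69231 + 0.71429) / 3 = 0.7189

0.7189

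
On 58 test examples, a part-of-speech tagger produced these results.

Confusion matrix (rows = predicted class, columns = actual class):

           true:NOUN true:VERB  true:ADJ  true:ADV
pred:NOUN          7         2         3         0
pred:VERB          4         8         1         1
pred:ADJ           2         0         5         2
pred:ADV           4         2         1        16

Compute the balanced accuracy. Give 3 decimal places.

Balanced accuracy = mean of per-class recall.
  NOUN: recall = 7/17 = 0.4118
  VERB: recall = 8/12 = 0.6667
  ADJ: recall = 5/10 = 0.5000
  ADV: recall = 16/19 = 0.8421
Mean = (0.4118 + 0.6667 + 0.5000 + 0.8421) / 4 = 0.605

0.605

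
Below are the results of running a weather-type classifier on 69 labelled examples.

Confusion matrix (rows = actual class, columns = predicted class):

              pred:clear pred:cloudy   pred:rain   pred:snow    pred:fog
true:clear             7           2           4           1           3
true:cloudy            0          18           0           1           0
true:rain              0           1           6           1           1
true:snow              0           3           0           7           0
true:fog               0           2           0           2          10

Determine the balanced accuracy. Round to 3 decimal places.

Balanced accuracy = mean of per-class recall.
  clear: recall = 7/17 = 0.4118
  cloudy: recall = 18/19 = 0.9474
  rain: recall = 6/9 = 0.6667
  snow: recall = 7/10 = 0.7000
  fog: recall = 10/14 = 0.7143
Mean = (0.4118 + 0.9474 + 0.6667 + 0.7000 + 0.7143) / 5 = 0.688

0.688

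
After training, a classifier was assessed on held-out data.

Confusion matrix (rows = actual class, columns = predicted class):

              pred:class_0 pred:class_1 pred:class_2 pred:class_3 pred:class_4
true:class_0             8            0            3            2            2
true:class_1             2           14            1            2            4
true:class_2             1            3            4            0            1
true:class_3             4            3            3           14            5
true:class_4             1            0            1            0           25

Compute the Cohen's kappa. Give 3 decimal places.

0.527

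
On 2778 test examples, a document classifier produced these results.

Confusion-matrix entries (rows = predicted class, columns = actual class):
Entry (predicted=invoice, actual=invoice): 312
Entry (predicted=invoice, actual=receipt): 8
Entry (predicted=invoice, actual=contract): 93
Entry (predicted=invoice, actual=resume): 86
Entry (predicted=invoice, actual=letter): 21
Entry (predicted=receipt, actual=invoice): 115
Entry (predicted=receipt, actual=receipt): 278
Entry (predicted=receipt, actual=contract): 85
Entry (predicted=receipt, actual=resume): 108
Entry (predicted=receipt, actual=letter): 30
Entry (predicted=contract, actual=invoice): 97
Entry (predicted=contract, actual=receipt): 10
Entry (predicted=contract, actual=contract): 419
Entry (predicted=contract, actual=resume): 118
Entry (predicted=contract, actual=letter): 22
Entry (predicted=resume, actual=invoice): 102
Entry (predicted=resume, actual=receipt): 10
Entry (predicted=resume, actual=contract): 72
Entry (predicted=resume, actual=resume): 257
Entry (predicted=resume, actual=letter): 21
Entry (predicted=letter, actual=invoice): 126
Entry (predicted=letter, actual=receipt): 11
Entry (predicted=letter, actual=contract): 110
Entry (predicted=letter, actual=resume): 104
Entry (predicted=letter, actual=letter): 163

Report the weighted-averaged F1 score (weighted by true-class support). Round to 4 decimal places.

0.5122

Per-class F1 score (2·TP/(2·TP+FP+FN)):
  invoice: TP=312, FP=8+93+86+21=208, FN=115+97+102+126=440 → 624/1272 = 0.49057
  receipt: TP=278, FP=115+85+108+30=338, FN=8+10+10+11=39 → 556/933 = 0.59593
  contract: TP=419, FP=97+10+118+22=247, FN=93+85+72+110=360 → 838/1445 = 0.57993
  resume: TP=257, FP=102+10+72+21=205, FN=86+108+118+104=416 → 514/1135 = 0.45286
  letter: TP=163, FP=126+11+110+104=351, FN=21+30+22+21=94 → 326/771 = 0.42283
Weighted-F1 score = Σ (supportᵢ/N)·F1 scoreᵢ with N=2778: (752/2778)·0.49057 + (317/2778)·0.59593 + (779/2778)·0.57993 + (673/2778)·0.45286 + (257/2778)·0.42283 = 0.5122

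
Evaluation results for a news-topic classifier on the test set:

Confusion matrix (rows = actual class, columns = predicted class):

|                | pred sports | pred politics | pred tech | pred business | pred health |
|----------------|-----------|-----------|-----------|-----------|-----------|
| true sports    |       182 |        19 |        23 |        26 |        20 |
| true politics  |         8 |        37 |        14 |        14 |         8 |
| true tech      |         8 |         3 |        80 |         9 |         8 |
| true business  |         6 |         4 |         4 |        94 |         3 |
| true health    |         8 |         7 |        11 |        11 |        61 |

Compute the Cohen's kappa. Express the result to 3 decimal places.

0.582

Observed agreement pₒ = trace/N = 454/668 = 0.6796
Expected agreement pₑ = Σ (rowᵢ·colᵢ)/N² = (270·212 + 81·70 + 108·132 + 111·154 + 98·100)/668² = 0.2332
κ = (pₒ − pₑ)/(1 − pₑ) = (0.6796 − 0.2332)/(1 − 0.2332) = 0.582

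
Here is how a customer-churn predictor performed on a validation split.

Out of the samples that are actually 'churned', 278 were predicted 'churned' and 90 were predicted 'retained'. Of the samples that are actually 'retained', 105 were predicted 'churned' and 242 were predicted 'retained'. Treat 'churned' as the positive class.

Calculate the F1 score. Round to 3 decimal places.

Precision = TP/(TP+FP) = 278/383 = 0.7258
Recall = TP/(TP+FN) = 278/368 = 0.7554
F1 = 2·TP/(2·TP+FP+FN) = 556/751 = 0.740

0.740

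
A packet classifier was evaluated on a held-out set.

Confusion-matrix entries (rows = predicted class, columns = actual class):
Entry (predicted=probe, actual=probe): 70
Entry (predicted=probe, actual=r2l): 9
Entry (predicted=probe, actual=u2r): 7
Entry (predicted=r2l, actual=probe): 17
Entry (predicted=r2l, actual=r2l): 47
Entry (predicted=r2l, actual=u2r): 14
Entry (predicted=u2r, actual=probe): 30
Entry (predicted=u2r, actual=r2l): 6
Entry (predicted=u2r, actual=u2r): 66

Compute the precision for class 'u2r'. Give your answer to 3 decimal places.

One-vs-rest for 'u2r': TP = diagonal; FP = other classes predicted 'u2r'; FN = 'u2r' predicted as other.
precision = TP/(TP+FP).
u2r: TP=66, FP=30+6=36 → 66/102 = 0.6471

0.647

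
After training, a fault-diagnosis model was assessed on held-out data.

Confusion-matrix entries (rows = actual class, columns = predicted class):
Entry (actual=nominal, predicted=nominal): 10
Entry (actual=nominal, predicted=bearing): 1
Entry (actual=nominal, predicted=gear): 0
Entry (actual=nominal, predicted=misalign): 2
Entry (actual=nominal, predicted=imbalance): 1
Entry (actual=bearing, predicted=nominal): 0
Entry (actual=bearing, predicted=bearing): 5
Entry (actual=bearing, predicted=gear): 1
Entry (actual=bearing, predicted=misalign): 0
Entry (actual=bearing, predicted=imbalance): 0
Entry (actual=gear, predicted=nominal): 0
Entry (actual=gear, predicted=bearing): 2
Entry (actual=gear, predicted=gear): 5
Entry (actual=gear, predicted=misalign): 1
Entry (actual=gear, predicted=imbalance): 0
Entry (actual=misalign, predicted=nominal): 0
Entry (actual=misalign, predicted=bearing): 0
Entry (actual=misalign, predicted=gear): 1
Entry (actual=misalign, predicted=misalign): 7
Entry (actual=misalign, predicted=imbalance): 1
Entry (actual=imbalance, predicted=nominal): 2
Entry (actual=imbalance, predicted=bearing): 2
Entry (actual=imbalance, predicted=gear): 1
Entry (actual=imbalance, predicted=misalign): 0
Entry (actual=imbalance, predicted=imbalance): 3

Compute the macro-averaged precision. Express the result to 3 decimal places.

0.652

Per-class precision (TP/(TP+FP)):
  nominal: TP=10, FP=0+0+0+2=2 → 10/12 = 0.8333
  bearing: TP=5, FP=1+2+0+2=5 → 5/10 = 0.5000
  gear: TP=5, FP=0+1+1+1=3 → 5/8 = 0.6250
  misalign: TP=7, FP=2+0+1+0=3 → 7/10 = 0.7000
  imbalance: TP=3, FP=1+0+0+1=2 → 3/5 = 0.6000
Macro-precision = mean = (0.8333 + 0.5000 + 0.6250 + 0.7000 + 0.6000) / 5 = 0.652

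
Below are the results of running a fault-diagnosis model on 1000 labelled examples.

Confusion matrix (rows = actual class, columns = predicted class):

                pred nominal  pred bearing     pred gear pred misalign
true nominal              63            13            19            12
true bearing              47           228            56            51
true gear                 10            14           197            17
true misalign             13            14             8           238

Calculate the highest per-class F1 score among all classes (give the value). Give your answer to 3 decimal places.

Per-class F1 score (2·TP/(2·TP+FP+FN)):
  nominal: TP=63, FP=47+10+13=70, FN=13+19+12=44 → 126/240 = 0.5250
  bearing: TP=228, FP=13+14+14=41, FN=47+56+51=154 → 456/651 = 0.7005
  gear: TP=197, FP=19+56+8=83, FN=10+14+17=41 → 394/518 = 0.7606
  misalign: TP=238, FP=12+51+17=80, FN=13+14+8=35 → 476/591 = 0.8054
Highest is class 'misalign' with F1 score = 0.805.

0.805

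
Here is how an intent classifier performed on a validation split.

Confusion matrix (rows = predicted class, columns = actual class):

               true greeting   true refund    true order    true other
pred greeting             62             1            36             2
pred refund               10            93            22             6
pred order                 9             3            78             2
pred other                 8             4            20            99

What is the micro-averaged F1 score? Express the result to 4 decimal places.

Micro-averaging pools counts across classes: ΣTP=332, ΣFP=123, ΣFN=123.
Micro-F1 score = 2·TP/(2·TP+FP+FN) on pooled counts = 0.7297 (equals overall accuracy in single-label multiclass).

0.7297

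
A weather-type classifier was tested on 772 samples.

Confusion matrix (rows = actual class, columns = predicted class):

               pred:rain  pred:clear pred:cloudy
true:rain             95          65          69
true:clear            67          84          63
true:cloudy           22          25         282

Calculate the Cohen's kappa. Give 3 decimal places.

0.369

Observed agreement pₒ = trace/N = 461/772 = 0.5972
Expected agreement pₑ = Σ (rowᵢ·colᵢ)/N² = (229·184 + 214·174 + 329·414)/772² = 0.3617
κ = (pₒ − pₑ)/(1 − pₑ) = (0.5972 − 0.3617)/(1 − 0.3617) = 0.369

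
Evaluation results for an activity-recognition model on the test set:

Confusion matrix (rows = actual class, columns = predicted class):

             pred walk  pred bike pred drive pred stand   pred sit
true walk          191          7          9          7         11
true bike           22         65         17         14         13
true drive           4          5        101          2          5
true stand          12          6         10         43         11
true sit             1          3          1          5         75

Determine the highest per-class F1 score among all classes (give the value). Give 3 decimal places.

0.840

Per-class F1 score (2·TP/(2·TP+FP+FN)):
  walk: TP=191, FP=22+4+12+1=39, FN=7+9+7+11=34 → 382/455 = 0.8396
  bike: TP=65, FP=7+5+6+3=21, FN=22+17+14+13=66 → 130/217 = 0.5991
  drive: TP=101, FP=9+17+10+1=37, FN=4+5+2+5=16 → 202/255 = 0.7922
  stand: TP=43, FP=7+14+2+5=28, FN=12+6+10+11=39 → 86/153 = 0.5621
  sit: TP=75, FP=11+13+5+11=40, FN=1+3+1+5=10 → 150/200 = 0.7500
Highest is class 'walk' with F1 score = 0.840.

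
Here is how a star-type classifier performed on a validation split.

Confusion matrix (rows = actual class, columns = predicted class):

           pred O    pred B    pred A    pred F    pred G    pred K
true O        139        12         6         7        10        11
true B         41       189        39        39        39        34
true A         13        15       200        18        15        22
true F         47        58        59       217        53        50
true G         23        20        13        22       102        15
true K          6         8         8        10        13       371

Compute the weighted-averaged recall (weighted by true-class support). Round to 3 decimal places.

0.627

Per-class recall (TP/(TP+FN)):
  O: TP=139, FN=12+6+7+10+11=46 → 139/185 = 0.7514
  B: TP=189, FN=41+39+39+39+34=192 → 189/381 = 0.4961
  A: TP=200, FN=13+15+18+15+22=83 → 200/283 = 0.7067
  F: TP=217, FN=47+58+59+53+50=267 → 217/484 = 0.4483
  G: TP=102, FN=23+20+13+22+15=93 → 102/195 = 0.5231
  K: TP=371, FN=6+8+8+10+13=45 → 371/416 = 0.8918
Weighted-recall = Σ (supportᵢ/N)·recallᵢ with N=1944: (185/1944)·0.7514 + (381/1944)·0.4961 + (283/1944)·0.7067 + (484/1944)·0.4483 + (195/1944)·0.5231 + (416/1944)·0.8918 = 0.627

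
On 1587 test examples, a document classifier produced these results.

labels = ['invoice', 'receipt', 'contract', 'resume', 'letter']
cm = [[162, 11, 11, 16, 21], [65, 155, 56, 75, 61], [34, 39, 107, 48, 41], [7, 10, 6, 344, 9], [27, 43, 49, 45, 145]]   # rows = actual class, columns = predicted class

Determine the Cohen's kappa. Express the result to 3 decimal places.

Observed agreement pₒ = trace/N = 913/1587 = 0.5753
Expected agreement pₑ = Σ (rowᵢ·colᵢ)/N² = (221·295 + 412·258 + 269·229 + 376·528 + 309·277)/1587² = 0.2054
κ = (pₒ − pₑ)/(1 − pₑ) = (0.5753 − 0.2054)/(1 − 0.2054) = 0.466

0.466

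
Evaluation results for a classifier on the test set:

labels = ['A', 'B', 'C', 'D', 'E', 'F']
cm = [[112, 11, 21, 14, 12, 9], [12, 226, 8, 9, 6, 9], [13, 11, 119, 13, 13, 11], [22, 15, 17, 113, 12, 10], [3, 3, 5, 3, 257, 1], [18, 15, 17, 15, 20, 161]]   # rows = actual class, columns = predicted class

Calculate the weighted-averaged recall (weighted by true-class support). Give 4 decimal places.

0.7395

Per-class recall (TP/(TP+FN)):
  A: TP=112, FN=11+21+14+12+9=67 → 112/179 = 0.62570
  B: TP=226, FN=12+8+9+6+9=44 → 226/270 = 0.83704
  C: TP=119, FN=13+11+13+13+11=61 → 119/180 = 0.66111
  D: TP=113, FN=22+15+17+12+10=76 → 113/189 = 0.59788
  E: TP=257, FN=3+3+5+3+1=15 → 257/272 = 0.94485
  F: TP=161, FN=18+15+17+15+20=85 → 161/246 = 0.65447
Weighted-recall = Σ (supportᵢ/N)·recallᵢ with N=1336: (179/1336)·0.62570 + (270/1336)·0.83704 + (180/1336)·0.66111 + (189/1336)·0.59788 + (272/1336)·0.94485 + (246/1336)·0.65447 = 0.7395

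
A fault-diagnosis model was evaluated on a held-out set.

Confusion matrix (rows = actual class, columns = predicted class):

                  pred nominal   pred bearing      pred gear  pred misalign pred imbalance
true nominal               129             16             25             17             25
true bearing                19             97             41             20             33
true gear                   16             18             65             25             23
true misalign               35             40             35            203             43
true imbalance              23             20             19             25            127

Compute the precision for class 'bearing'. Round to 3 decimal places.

precision = TP/(TP+FP).
bearing: TP=97, FP=16+18+40+20=94 → 97/191 = 0.5079

0.508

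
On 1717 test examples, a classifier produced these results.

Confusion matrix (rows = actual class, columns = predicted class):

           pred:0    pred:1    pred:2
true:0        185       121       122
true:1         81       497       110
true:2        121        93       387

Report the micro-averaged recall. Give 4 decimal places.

Micro-averaging pools counts across classes: ΣTP=1069, ΣFP=648, ΣFN=648.
Micro-recall = TP/(TP+FN) on pooled counts = 0.6226 (equals overall accuracy in single-label multiclass).

0.6226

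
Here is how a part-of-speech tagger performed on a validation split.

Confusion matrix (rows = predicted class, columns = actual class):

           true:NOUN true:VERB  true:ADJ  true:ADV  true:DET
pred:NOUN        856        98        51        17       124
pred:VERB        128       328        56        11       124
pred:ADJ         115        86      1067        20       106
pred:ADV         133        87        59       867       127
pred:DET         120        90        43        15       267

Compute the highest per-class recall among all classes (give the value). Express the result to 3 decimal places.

Per-class recall (TP/(TP+FN)):
  NOUN: TP=856, FN=128+115+133+120=496 → 856/1352 = 0.6331
  VERB: TP=328, FN=98+86+87+90=361 → 328/689 = 0.4761
  ADJ: TP=1067, FN=51+56+59+43=209 → 1067/1276 = 0.8362
  ADV: TP=867, FN=17+11+20+15=63 → 867/930 = 0.9323
  DET: TP=267, FN=124+124+106+127=481 → 267/748 = 0.3570
Highest is class 'ADV' with recall = 0.932.

0.932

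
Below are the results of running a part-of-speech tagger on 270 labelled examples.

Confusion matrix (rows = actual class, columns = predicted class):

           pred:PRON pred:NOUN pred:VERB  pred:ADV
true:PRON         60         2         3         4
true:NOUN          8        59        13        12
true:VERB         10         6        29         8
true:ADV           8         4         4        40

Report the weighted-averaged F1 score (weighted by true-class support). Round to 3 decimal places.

Per-class F1 score (2·TP/(2·TP+FP+FN)):
  PRON: TP=60, FP=8+10+8=26, FN=2+3+4=9 → 120/155 = 0.7742
  NOUN: TP=59, FP=2+6+4=12, FN=8+13+12=33 → 118/163 = 0.7239
  VERB: TP=29, FP=3+13+4=20, FN=10+6+8=24 → 58/102 = 0.5686
  ADV: TP=40, FP=4+12+8=24, FN=8+4+4=16 → 80/120 = 0.6667
Weighted-F1 score = Σ (supportᵢ/N)·F1 scoreᵢ with N=270: (69/270)·0.7742 + (92/270)·0.7239 + (53/270)·0.5686 + (56/270)·0.6667 = 0.694

0.694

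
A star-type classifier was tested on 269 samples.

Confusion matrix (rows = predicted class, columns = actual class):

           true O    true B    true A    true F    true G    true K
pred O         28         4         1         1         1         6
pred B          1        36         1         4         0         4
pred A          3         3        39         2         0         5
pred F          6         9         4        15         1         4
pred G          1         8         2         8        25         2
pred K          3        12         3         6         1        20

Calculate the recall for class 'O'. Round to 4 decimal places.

0.6667

One-vs-rest for 'O': TP = diagonal; FP = other classes predicted 'O'; FN = 'O' predicted as other.
recall = TP/(TP+FN).
O: TP=28, FN=1+3+6+1+3=14 → 28/42 = 0.66667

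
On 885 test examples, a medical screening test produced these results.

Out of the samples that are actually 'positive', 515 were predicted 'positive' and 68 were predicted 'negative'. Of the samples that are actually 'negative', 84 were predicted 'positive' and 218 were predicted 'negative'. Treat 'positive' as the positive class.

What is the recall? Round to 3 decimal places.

Recall = TP/(TP+FN) = 515/(515+68) = 515/583 = 0.883

0.883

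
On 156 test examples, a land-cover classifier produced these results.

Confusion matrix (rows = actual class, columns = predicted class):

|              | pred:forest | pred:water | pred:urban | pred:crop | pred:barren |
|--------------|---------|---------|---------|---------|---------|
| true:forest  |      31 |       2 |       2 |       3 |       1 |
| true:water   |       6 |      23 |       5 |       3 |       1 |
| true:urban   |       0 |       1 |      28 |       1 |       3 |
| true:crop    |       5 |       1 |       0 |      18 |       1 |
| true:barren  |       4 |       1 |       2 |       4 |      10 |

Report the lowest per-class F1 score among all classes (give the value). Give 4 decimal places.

0.5405

Per-class F1 score (2·TP/(2·TP+FP+FN)):
  forest: TP=31, FP=6+0+5+4=15, FN=2+2+3+1=8 → 62/85 = 0.72941
  water: TP=23, FP=2+1+1+1=5, FN=6+5+3+1=15 → 46/66 = 0.69697
  urban: TP=28, FP=2+5+0+2=9, FN=0+1+1+3=5 → 56/70 = 0.80000
  crop: TP=18, FP=3+3+1+4=11, FN=5+1+0+1=7 → 36/54 = 0.66667
  barren: TP=10, FP=1+1+3+1=6, FN=4+1+2+4=11 → 20/37 = 0.54054
Lowest is class 'barren' with F1 score = 0.5405.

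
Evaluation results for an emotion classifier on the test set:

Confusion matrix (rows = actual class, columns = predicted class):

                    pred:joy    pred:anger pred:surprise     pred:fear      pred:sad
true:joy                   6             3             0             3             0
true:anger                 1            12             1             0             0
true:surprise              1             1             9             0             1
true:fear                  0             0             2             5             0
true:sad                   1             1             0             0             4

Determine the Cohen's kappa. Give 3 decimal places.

Observed agreement pₒ = trace/N = 36/51 = 0.7059
Expected agreement pₑ = Σ (rowᵢ·colᵢ)/N² = (12·9 + 14·17 + 12·12 + 7·8 + 6·5)/51² = 0.2215
κ = (pₒ − pₑ)/(1 − pₑ) = (0.7059 − 0.2215)/(1 − 0.2215) = 0.622

0.622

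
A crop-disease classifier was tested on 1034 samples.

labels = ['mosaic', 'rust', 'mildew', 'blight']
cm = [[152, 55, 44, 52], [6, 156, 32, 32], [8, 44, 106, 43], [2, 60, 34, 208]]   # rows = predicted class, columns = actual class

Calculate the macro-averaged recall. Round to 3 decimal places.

Per-class recall (TP/(TP+FN)):
  mosaic: TP=152, FN=6+8+2=16 → 152/168 = 0.9048
  rust: TP=156, FN=55+44+60=159 → 156/315 = 0.4952
  mildew: TP=106, FN=44+32+34=110 → 106/216 = 0.4907
  blight: TP=208, FN=52+32+43=127 → 208/335 = 0.6209
Macro-recall = mean = (0.9048 + 0.4952 + 0.4907 + 0.6209) / 4 = 0.628

0.628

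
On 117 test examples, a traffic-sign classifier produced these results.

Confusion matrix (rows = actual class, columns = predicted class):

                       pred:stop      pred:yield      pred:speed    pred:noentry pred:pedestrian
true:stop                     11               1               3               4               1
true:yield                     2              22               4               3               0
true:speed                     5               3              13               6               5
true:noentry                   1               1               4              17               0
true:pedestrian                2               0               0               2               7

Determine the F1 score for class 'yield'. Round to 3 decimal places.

F1 score = 2·TP/(2·TP+FP+FN).
yield: TP=22, FP=1+3+1+0=5, FN=2+4+3+0=9 → 44/58 = 0.7586

0.759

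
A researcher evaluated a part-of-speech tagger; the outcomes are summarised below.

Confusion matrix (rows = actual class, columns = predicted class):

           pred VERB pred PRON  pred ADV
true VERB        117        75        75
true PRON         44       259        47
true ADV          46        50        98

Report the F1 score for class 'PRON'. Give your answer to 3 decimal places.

0.706

Take TP from the diagonal, FP from the rest of the 'PRON' prediction marginal, FN from the rest of the 'PRON' actual marginal.
F1 score = 2·TP/(2·TP+FP+FN).
PRON: TP=259, FP=75+50=125, FN=44+47=91 → 518/734 = 0.7057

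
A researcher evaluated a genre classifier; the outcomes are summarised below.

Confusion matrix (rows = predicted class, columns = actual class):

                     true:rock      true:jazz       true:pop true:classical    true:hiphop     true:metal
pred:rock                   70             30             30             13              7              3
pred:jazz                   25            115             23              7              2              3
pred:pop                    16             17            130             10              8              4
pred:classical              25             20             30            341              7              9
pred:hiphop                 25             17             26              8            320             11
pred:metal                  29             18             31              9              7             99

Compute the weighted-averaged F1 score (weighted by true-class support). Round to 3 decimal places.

Per-class F1 score (2·TP/(2·TP+FP+FN)):
  rock: TP=70, FP=30+30+13+7+3=83, FN=25+16+25+25+29=120 → 140/343 = 0.4082
  jazz: TP=115, FP=25+23+7+2+3=60, FN=30+17+20+17+18=102 → 230/392 = 0.5867
  pop: TP=130, FP=16+17+10+8+4=55, FN=30+23+30+26+31=140 → 260/455 = 0.5714
  classical: TP=341, FP=25+20+30+7+9=91, FN=13+7+10+8+9=47 → 682/820 = 0.8317
  hiphop: TP=320, FP=25+17+26+8+11=87, FN=7+2+8+7+7=31 → 640/758 = 0.8443
  metal: TP=99, FP=29+18+31+9+7=94, FN=3+3+4+9+11=30 → 198/322 = 0.6149
Weighted-F1 score = Σ (supportᵢ/N)·F1 scoreᵢ with N=1545: (190/1545)·0.4082 + (217/1545)·0.5867 + (270/1545)·0.5714 + (388/1545)·0.8317 + (351/1545)·0.8443 + (129/1545)·0.6149 = 0.684

0.684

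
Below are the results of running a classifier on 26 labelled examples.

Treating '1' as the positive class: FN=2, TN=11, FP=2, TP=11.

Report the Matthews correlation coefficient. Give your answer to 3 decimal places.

0.692

MCC = (TP·TN − FP·FN) / √((TP+FP)(TP+FN)(TN+FP)(TN+FN))
Numerator = 11·11 − 2·2 = 117
Denominator = √(13·13·13·13) = √28561 = 169.0000
MCC = 117 / 169.0000 = 0.692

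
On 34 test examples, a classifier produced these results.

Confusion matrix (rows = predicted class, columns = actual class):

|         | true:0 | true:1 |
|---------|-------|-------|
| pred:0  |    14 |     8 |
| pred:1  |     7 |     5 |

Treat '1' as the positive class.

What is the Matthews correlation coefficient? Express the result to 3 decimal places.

MCC = (TP·TN − FP·FN) / √((TP+FP)(TP+FN)(TN+FP)(TN+FN))
Numerator = 5·14 − 7·8 = 14
Denominator = √(12·13·21·22) = √72072 = 268.4623
MCC = 14 / 268.4623 = 0.052

0.052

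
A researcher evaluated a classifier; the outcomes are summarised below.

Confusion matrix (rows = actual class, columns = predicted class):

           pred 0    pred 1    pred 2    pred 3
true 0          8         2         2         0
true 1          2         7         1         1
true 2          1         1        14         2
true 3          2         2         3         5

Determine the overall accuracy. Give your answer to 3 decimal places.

0.642

Accuracy = trace / total = (8+7+14+5=34) / 53 = 34/53 = 0.642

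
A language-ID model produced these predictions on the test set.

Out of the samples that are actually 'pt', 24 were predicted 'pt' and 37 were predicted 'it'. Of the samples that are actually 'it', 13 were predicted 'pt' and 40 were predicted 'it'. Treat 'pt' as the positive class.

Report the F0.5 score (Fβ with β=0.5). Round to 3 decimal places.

0.574

Fβ = (1+β²)·TP / ((1+β²)·TP + β²·FN + FP), with β²=1/4
= 1.25·24 / (1.25·24 + 0.25·37 + 13) = 0.574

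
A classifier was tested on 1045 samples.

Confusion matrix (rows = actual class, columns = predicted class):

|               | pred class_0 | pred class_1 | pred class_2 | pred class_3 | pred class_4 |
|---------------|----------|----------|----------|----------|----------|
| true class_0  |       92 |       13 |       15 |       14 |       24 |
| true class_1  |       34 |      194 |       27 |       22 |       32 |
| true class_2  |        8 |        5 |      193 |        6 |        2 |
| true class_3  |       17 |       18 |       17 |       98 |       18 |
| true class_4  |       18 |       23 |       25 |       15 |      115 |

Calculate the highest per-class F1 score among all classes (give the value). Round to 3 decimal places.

0.786

Per-class F1 score (2·TP/(2·TP+FP+FN)):
  class_0: TP=92, FP=34+8+17+18=77, FN=13+15+14+24=66 → 184/327 = 0.5627
  class_1: TP=194, FP=13+5+18+23=59, FN=34+27+22+32=115 → 388/562 = 0.6904
  class_2: TP=193, FP=15+27+17+25=84, FN=8+5+6+2=21 → 386/491 = 0.7862
  class_3: TP=98, FP=14+22+6+15=57, FN=17+18+17+18=70 → 196/323 = 0.6068
  class_4: TP=115, FP=24+32+2+18=76, FN=18+23+25+15=81 → 230/387 = 0.5943
Highest is class 'class_2' with F1 score = 0.786.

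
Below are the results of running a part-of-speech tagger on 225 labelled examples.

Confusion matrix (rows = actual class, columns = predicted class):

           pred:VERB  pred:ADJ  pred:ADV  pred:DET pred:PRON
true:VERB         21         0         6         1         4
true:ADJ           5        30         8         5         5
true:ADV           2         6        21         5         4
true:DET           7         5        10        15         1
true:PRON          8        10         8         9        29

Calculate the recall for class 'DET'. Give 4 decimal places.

Take TP from the diagonal, FP from the rest of the 'DET' prediction marginal, FN from the rest of the 'DET' actual marginal.
recall = TP/(TP+FN).
DET: TP=15, FN=7+5+10+1=23 → 15/38 = 0.39474

0.3947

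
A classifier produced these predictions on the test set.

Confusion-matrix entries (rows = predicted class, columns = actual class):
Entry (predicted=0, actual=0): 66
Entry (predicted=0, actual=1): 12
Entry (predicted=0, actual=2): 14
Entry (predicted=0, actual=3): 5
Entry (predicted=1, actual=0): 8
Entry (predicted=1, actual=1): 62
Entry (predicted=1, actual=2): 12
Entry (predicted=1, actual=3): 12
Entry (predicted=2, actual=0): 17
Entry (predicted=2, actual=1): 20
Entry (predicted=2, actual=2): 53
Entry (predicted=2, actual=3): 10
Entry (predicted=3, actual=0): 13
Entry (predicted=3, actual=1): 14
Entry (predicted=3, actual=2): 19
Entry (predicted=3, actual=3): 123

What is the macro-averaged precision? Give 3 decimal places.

Per-class precision (TP/(TP+FP)):
  0: TP=66, FP=12+14+5=31 → 66/97 = 0.6804
  1: TP=62, FP=8+12+12=32 → 62/94 = 0.6596
  2: TP=53, FP=17+20+10=47 → 53/100 = 0.5300
  3: TP=123, FP=13+14+19=46 → 123/169 = 0.7278
Macro-precision = mean = (0.6804 + 0.6596 + 0.5300 + 0.7278) / 4 = 0.649

0.649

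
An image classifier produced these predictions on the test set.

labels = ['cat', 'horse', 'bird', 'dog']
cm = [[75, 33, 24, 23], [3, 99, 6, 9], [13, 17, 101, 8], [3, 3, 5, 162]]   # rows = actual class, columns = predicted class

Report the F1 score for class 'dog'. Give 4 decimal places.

0.8640

Take TP from the diagonal, FP from the rest of the 'dog' prediction marginal, FN from the rest of the 'dog' actual marginal.
F1 score = 2·TP/(2·TP+FP+FN).
dog: TP=162, FP=23+9+8=40, FN=3+3+5=11 → 324/375 = 0.86400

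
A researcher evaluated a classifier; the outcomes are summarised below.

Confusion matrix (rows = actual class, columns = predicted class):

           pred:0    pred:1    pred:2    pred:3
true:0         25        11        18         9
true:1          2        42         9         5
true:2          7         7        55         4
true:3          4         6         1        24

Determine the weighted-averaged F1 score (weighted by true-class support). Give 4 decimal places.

Per-class F1 score (2·TP/(2·TP+FP+FN)):
  0: TP=25, FP=2+7+4=13, FN=11+18+9=38 → 50/101 = 0.49505
  1: TP=42, FP=11+7+6=24, FN=2+9+5=16 → 84/124 = 0.67742
  2: TP=55, FP=18+9+1=28, FN=7+7+4=18 → 110/156 = 0.70513
  3: TP=24, FP=9+5+4=18, FN=4+6+1=11 → 48/77 = 0.62338
Weighted-F1 score = Σ (supportᵢ/N)·F1 scoreᵢ with N=229: (63/229)·0.49505 + (58/229)·0.67742 + (73/229)·0.70513 + (35/229)·0.62338 = 0.6278

0.6278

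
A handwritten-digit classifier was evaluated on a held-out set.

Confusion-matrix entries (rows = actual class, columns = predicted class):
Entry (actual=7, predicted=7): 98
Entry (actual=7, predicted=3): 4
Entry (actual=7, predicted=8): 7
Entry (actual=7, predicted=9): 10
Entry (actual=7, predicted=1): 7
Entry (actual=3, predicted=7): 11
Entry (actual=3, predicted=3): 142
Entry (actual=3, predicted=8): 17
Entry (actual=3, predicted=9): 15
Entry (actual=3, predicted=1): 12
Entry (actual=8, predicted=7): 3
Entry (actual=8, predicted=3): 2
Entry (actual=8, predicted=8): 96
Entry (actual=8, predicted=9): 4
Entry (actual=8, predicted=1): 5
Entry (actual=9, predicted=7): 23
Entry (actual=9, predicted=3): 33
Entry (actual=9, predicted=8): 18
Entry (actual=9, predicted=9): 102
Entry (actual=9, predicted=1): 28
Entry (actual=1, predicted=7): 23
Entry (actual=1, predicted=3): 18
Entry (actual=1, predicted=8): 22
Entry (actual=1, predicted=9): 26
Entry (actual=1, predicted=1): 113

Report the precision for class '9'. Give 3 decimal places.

0.650

Treat '9' as positive and all other classes as negative.
precision = TP/(TP+FP).
9: TP=102, FP=10+15+4+26=55 → 102/157 = 0.6497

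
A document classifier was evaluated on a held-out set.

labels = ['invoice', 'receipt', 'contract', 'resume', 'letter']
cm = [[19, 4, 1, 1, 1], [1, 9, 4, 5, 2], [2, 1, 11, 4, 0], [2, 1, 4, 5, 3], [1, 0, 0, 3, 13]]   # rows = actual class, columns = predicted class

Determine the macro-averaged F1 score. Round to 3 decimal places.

Per-class F1 score (2·TP/(2·TP+FP+FN)):
  invoice: TP=19, FP=1+2+2+1=6, FN=4+1+1+1=7 → 38/51 = 0.7451
  receipt: TP=9, FP=4+1+1+0=6, FN=1+4+5+2=12 → 18/36 = 0.5000
  contract: TP=11, FP=1+4+4+0=9, FN=2+1+4+0=7 → 22/38 = 0.5789
  resume: TP=5, FP=1+5+4+3=13, FN=2+1+4+3=10 → 10/33 = 0.3030
  letter: TP=13, FP=1+2+0+3=6, FN=1+0+0+3=4 → 26/36 = 0.7222
Macro-F1 score = mean = (0.7451 + 0.5000 + 0.5789 + 0.3030 + 0.7222) / 5 = 0.570

0.570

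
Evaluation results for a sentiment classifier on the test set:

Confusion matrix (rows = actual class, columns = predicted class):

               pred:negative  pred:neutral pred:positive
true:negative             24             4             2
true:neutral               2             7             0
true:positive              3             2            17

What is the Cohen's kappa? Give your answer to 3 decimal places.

0.658

Observed agreement pₒ = trace/N = 48/61 = 0.7869
Expected agreement pₑ = Σ (rowᵢ·colᵢ)/N² = (30·29 + 9·13 + 22·19)/61² = 0.3776
κ = (pₒ − pₑ)/(1 − pₑ) = (0.7869 − 0.3776)/(1 − 0.3776) = 0.658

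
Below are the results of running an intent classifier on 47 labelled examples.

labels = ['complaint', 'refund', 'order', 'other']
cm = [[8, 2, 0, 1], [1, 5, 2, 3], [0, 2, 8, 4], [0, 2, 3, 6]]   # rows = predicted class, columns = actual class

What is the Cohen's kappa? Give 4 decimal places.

Observed agreement pₒ = trace/N = 27/47 = 0.57447
Expected agreement pₑ = Σ (rowᵢ·colᵢ)/N² = (9·11 + 11·11 + 13·14 + 14·11)/47² = 0.25170
κ = (pₒ − pₑ)/(1 − pₑ) = (0.57447 − 0.25170)/(1 − 0.25170) = 0.4313

0.4313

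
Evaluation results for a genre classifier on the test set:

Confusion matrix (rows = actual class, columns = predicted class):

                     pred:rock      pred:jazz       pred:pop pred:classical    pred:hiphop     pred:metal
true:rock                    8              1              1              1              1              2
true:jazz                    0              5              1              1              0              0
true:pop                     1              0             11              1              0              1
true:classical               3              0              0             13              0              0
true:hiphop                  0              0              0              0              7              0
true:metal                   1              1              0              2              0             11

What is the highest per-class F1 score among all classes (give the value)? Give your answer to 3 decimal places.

0.933

Per-class F1 score (2·TP/(2·TP+FP+FN)):
  rock: TP=8, FP=0+1+3+0+1=5, FN=1+1+1+1+2=6 → 16/27 = 0.5926
  jazz: TP=5, FP=1+0+0+0+1=2, FN=0+1+1+0+0=2 → 10/14 = 0.7143
  pop: TP=11, FP=1+1+0+0+0=2, FN=1+0+1+0+1=3 → 22/27 = 0.8148
  classical: TP=13, FP=1+1+1+0+2=5, FN=3+0+0+0+0=3 → 26/34 = 0.7647
  hiphop: TP=7, FP=1+0+0+0+0=1, FN=0+0+0+0+0=0 → 14/15 = 0.9333
  metal: TP=11, FP=2+0+1+0+0=3, FN=1+1+0+2+0=4 → 22/29 = 0.7586
Highest is class 'hiphop' with F1 score = 0.933.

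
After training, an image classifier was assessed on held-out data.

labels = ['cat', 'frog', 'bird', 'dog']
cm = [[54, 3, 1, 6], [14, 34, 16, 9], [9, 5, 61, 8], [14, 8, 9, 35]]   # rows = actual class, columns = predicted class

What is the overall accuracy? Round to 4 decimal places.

0.6434

Accuracy = trace / total = (54+34+61+35=184) / 286 = 184/286 = 0.6434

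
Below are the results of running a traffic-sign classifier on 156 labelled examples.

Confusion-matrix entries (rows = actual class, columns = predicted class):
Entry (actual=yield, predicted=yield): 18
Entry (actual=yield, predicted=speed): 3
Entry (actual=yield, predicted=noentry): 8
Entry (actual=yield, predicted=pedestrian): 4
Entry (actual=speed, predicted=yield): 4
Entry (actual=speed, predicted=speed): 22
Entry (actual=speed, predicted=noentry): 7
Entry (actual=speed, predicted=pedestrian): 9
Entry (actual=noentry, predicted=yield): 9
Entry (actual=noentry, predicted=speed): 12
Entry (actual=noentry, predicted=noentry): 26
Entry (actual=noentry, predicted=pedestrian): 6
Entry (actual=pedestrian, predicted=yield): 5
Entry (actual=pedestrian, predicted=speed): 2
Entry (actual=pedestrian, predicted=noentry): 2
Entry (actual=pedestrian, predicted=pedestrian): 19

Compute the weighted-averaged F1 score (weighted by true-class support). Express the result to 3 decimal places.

Per-class F1 score (2·TP/(2·TP+FP+FN)):
  yield: TP=18, FP=4+9+5=18, FN=3+8+4=15 → 36/69 = 0.5217
  speed: TP=22, FP=3+12+2=17, FN=4+7+9=20 → 44/81 = 0.5432
  noentry: TP=26, FP=8+7+2=17, FN=9+12+6=27 → 52/96 = 0.5417
  pedestrian: TP=19, FP=4+9+6=19, FN=5+2+2=9 → 38/66 = 0.5758
Weighted-F1 score = Σ (supportᵢ/N)·F1 scoreᵢ with N=156: (33/156)·0.5217 + (42/156)·0.5432 + (53/156)·0.5417 + (28/156)·0.5758 = 0.544

0.544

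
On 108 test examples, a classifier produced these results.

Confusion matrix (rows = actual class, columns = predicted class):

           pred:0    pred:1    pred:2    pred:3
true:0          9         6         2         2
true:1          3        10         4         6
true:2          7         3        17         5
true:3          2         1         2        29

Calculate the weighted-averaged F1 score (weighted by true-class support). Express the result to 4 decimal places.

0.5952

Per-class F1 score (2·TP/(2·TP+FP+FN)):
  0: TP=9, FP=3+7+2=12, FN=6+2+2=10 → 18/40 = 0.45000
  1: TP=10, FP=6+3+1=10, FN=3+4+6=13 → 20/43 = 0.46512
  2: TP=17, FP=2+4+2=8, FN=7+3+5=15 → 34/57 = 0.59649
  3: TP=29, FP=2+6+5=13, FN=2+1+2=5 → 58/76 = 0.76316
Weighted-F1 score = Σ (supportᵢ/N)·F1 scoreᵢ with N=108: (19/108)·0.45000 + (23/108)·0.46512 + (32/108)·0.59649 + (34/108)·0.76316 = 0.5952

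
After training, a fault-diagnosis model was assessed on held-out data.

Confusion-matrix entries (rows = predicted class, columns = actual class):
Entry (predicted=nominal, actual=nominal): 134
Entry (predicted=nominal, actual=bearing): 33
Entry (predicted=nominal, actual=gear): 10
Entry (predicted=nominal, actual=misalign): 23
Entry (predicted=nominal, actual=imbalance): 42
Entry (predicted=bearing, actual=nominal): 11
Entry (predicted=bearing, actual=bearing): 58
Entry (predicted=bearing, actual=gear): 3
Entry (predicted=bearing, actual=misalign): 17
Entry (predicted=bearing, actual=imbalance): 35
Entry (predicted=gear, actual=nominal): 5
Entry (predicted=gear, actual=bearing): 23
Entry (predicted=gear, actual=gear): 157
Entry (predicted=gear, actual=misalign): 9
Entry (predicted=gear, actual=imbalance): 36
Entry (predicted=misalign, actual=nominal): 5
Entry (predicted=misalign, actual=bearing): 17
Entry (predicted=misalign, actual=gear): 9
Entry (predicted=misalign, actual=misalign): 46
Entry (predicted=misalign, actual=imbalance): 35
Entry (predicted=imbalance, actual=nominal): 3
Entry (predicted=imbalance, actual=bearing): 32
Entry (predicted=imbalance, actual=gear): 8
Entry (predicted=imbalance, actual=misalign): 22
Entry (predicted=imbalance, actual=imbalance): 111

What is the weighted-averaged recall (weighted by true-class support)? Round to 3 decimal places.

Per-class recall (TP/(TP+FN)):
  nominal: TP=134, FN=11+5+5+3=24 → 134/158 = 0.8481
  bearing: TP=58, FN=33+23+17+32=105 → 58/163 = 0.3558
  gear: TP=157, FN=10+3+9+8=30 → 157/187 = 0.8396
  misalign: TP=46, FN=23+17+9+22=71 → 46/117 = 0.3932
  imbalance: TP=111, FN=42+35+36+35=148 → 111/259 = 0.4286
Weighted-recall = Σ (supportᵢ/N)·recallᵢ with N=884: (158/884)·0.8481 + (163/884)·0.3558 + (187/884)·0.8396 + (117/884)·0.3932 + (259/884)·0.4286 = 0.572

0.572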